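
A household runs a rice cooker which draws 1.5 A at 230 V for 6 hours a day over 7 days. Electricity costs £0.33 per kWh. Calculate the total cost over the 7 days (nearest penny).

£4.78

Power = 1.5 A × 230 V = 345 W = 0.345 kW
Runtime = 6 h/day × 7 days = 42 h
Energy = 0.345 kW × 42 h = 14.49 kWh
Cost = 14.49 kWh × £0.33/kWh = £4.78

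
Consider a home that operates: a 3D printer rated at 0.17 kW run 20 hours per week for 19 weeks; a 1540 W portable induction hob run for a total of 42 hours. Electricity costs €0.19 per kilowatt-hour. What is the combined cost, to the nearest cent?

3D printer: Runtime = 20 h/week × 19 weeks = 380 h
3D printer: 0.17 kW × 380 h = 64.6 kWh
portable induction hob: 1.54 kW × 42 h = 64.68 kWh
Total energy = 129.28 kWh
Cost = 129.28 × €0.19 = €24.56

€24.56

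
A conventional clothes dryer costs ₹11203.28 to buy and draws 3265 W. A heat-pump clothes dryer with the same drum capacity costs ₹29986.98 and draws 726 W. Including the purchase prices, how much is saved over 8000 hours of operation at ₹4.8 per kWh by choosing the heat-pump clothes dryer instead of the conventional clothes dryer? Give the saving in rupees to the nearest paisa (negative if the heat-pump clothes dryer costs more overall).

conventional clothes dryer: ₹11203.28 + (3265/1000) kW × 8000 h × ₹4.8 = ₹11203.28 + ₹125376 = ₹136579.28
heat-pump clothes dryer: ₹29986.98 + (726/1000) kW × 8000 h × ₹4.8 = ₹29986.98 + ₹27878.4 = ₹57865.38
Saving = ₹136579.28 − ₹57865.38 = ₹78713.9

₹78713.90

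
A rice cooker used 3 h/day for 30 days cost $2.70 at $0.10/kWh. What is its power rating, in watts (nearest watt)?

Energy = $2.70 ÷ $0.10/kWh = 27 kWh
Runtime = 3 h/day × 30 days = 90 h
Power = 27 kWh ÷ 90 h = 0.3 kW = 300 W

300 W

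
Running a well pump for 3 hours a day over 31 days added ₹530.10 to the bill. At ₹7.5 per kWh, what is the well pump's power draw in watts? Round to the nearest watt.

Energy = ₹530.10 ÷ ₹7.5/kWh = 70.68 kWh
Runtime = 3 h/day × 31 days = 93 h
Power = 70.68 kWh ÷ 93 h = 0.76 kW = 760 W

760 W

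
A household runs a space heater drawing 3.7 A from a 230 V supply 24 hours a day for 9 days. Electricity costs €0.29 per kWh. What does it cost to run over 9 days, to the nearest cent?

Power = 3.7 A × 230 V = 851 W = 0.851 kW
Runtime = 24 h × 9 = 216 h
Energy = 0.851 kW × 216 h = 183.816 kWh
Cost = 183.816 kWh × €0.29/kWh = €53.31

€53.31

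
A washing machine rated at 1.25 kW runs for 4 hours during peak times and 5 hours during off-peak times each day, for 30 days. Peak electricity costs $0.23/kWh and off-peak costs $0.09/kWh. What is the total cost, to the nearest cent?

Peak energy = 1.25 kW × 4 h × 30 = 150 kWh
Off-peak energy = 1.25 kW × 5 h × 30 = 187.5 kWh
Cost = 150 × $0.23 + 187.5 × $0.09 = $34.5 + $16.875 = $51.38

$51.38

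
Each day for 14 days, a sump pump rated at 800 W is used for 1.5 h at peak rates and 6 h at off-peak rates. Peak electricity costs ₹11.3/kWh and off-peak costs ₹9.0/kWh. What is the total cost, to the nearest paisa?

₹794.64

Peak energy = 0.8 kW × 1.5 h × 14 = 16.8 kWh
Off-peak energy = 0.8 kW × 6 h × 14 = 67.2 kWh
Cost = 16.8 × ₹11.3 + 67.2 × ₹9.0 = ₹189.84 + ₹604.8 = ₹794.64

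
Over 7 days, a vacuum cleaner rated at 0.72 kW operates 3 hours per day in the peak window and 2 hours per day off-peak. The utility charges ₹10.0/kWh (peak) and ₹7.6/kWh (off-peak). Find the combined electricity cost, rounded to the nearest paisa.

Peak energy = 0.72 kW × 3 h × 7 = 15.12 kWh
Off-peak energy = 0.72 kW × 2 h × 7 = 10.08 kWh
Cost = 15.12 × ₹10.0 + 10.08 × ₹7.6 = ₹151.2 + ₹76.608 = ₹227.81

₹227.81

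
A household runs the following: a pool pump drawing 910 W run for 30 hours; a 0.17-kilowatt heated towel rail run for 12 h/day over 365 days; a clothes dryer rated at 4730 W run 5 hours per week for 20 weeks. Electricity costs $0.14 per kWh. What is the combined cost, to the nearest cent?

$174.29

pool pump: 0.91 kW × 30 h = 27.3 kWh
heated towel rail: Runtime = 12 h/day × 365 days = 4380 h
heated towel rail: 0.17 kW × 4380 h = 744.6 kWh
clothes dryer: Runtime = 5 h/week × 20 weeks = 100 h
clothes dryer: 4.73 kW × 100 h = 473 kWh
Total energy = 1244.9 kWh
Cost = 1244.9 × $0.14 = $174.29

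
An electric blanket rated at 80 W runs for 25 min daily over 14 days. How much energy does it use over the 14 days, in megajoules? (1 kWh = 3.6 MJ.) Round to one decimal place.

Runtime = 25 min × 14 = 350 min = 5.833333… h
Energy = 0.08 kW × 5.833333… h = 0.466666… kWh
= 0.466666… × 3.6 MJ = 1.7 MJ

1.7 MJ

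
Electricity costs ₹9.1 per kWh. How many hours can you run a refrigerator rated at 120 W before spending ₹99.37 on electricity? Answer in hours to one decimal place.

91.0 h

Energy available = ₹99.37 ÷ ₹9.1/kWh = 10.9198 kWh
Hours = 10.9198 kWh ÷ 0.12 kW = 91.0 h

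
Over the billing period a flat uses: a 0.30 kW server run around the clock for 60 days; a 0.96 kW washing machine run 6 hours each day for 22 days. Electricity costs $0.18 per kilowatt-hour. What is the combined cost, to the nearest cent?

server: Runtime = 24 h × 60 = 1440 h
server: 0.3 kW × 1440 h = 432 kWh
washing machine: Runtime = 6 h/day × 22 days = 132 h
washing machine: 0.96 kW × 132 h = 126.72 kWh
Total energy = 558.72 kWh
Cost = 558.72 × $0.18 = $100.57

$100.57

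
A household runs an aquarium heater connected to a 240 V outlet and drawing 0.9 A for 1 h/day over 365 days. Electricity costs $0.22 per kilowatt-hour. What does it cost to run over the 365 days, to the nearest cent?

Power = 0.9 A × 240 V = 216 W = 0.216 kW
Runtime = 1 h/day × 365 days = 365 h
Energy = 0.216 kW × 365 h = 78.84 kWh
Cost = 78.84 kWh × $0.22/kWh = $17.34

$17.34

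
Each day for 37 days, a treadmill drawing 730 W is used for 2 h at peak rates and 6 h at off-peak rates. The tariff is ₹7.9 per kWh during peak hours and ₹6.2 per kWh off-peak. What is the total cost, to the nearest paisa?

Peak energy = 0.73 kW × 2 h × 37 = 54.02 kWh
Off-peak energy = 0.73 kW × 6 h × 37 = 162.06 kWh
Cost = 54.02 × ₹7.9 + 162.06 × ₹6.2 = ₹426.758 + ₹1004.772 = ₹1431.53

₹1431.53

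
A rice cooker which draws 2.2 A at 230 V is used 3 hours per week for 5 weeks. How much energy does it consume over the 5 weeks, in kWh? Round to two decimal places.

7.59 kWh

Power = 2.2 A × 230 V = 506 W = 0.506 kW
Runtime = 3 h/week × 5 weeks = 15 h
Energy = 0.506 kW × 15 h = 7.59 kWh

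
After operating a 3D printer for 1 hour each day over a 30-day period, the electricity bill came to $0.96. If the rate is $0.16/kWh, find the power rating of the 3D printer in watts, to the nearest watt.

Energy = $0.96 ÷ $0.16/kWh = 6 kWh
Runtime = 1 h/day × 30 days = 30 h
Power = 6 kWh ÷ 30 h = 0.2 kW = 200 W

200 W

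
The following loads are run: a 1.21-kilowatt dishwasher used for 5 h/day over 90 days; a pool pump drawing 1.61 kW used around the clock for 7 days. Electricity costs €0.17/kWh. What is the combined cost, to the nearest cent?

dishwasher: Runtime = 5 h/day × 90 days = 450 h
dishwasher: 1.21 kW × 450 h = 544.5 kWh
pool pump: Runtime = 24 h × 7 = 168 h
pool pump: 1.61 kW × 168 h = 270.48 kWh
Total energy = 814.98 kWh
Cost = 814.98 × €0.17 = €138.55

€138.55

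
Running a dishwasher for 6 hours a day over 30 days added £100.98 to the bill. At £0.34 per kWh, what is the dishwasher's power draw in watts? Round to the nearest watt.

Energy = £100.98 ÷ £0.34/kWh = 297 kWh
Runtime = 6 h/day × 30 days = 180 h
Power = 297 kWh ÷ 180 h = 1.65 kW = 1650 W

1650 W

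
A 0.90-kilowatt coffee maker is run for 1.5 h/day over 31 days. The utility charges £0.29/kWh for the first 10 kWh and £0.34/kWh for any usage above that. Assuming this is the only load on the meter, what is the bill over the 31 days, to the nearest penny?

£13.73

Runtime = 1.5 h/day × 31 days = 46.5 h
Energy = 0.9 kW × 46.5 h = 41.85 kWh
Tier 1 (0–10 kWh): 10 × £0.29 = £2.9
Above 10 kWh: 31.85 × £0.34 = £10.829
Bill = £13.73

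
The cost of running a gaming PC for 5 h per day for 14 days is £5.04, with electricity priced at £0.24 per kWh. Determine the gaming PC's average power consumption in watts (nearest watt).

Energy = £5.04 ÷ £0.24/kWh = 21 kWh
Runtime = 5 h/day × 14 days = 70 h
Power = 21 kWh ÷ 70 h = 0.3 kW = 300 W

300 W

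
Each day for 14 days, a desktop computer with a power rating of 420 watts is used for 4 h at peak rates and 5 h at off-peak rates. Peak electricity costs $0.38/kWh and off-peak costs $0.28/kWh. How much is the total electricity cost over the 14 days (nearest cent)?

$17.17

Peak energy = 0.42 kW × 4 h × 14 = 23.52 kWh
Off-peak energy = 0.42 kW × 5 h × 14 = 29.4 kWh
Cost = 23.52 × $0.38 + 29.4 × $0.28 = $8.9376 + $8.232 = $17.17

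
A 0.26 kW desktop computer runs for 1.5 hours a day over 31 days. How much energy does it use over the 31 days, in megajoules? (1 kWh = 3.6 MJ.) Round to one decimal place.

Runtime = 1.5 h/day × 31 days = 46.5 h
Energy = 0.26 kW × 46.5 h = 12.09 kWh
= 12.09 × 3.6 MJ = 43.5 MJ

43.5 MJ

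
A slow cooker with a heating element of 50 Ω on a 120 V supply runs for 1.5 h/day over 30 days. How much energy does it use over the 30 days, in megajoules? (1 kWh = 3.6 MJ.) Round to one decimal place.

Power = V²/R = 120²/50 = 288 W = 0.288 kW
Runtime = 1.5 h/day × 30 days = 45 h
Energy = 0.288 kW × 45 h = 12.96 kWh
= 12.96 × 3.6 MJ = 46.7 MJ

46.7 MJ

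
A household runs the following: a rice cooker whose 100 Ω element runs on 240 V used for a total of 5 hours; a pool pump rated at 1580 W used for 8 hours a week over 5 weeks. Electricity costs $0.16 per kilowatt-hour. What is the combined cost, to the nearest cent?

rice cooker: Power = V²/R = 240²/100 = 576 W = 0.576 kW
rice cooker: 0.576 kW × 5 h = 2.88 kWh
pool pump: Runtime = 8 h/week × 5 weeks = 40 h
pool pump: 1.58 kW × 40 h = 63.2 kWh
Total energy = 66.08 kWh
Cost = 66.08 × $0.16 = $10.57

$10.57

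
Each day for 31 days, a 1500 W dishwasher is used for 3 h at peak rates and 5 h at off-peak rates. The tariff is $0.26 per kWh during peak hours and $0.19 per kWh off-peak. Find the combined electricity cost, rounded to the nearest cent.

$80.45

Peak energy = 1.5 kW × 3 h × 31 = 139.5 kWh
Off-peak energy = 1.5 kW × 5 h × 31 = 232.5 kWh
Cost = 139.5 × $0.26 + 232.5 × $0.19 = $36.27 + $44.175 = $80.45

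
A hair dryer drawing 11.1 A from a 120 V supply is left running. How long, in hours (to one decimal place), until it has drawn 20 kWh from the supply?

15.0 h

Power = 11.1 A × 120 V = 1332 W = 1.332 kW
Hours = 20 kWh ÷ 1.332 kW = 15.0 h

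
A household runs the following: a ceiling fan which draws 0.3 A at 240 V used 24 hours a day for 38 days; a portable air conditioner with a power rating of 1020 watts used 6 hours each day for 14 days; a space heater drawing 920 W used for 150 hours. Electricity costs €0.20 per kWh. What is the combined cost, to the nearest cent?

ceiling fan: Power = 0.3 A × 240 V = 72 W = 0.072 kW
ceiling fan: Runtime = 24 h × 38 = 912 h
ceiling fan: 0.072 kW × 912 h = 65.664 kWh
portable air conditioner: Runtime = 6 h/day × 14 days = 84 h
portable air conditioner: 1.02 kW × 84 h = 85.68 kWh
space heater: 0.92 kW × 150 h = 138 kWh
Total energy = 289.344 kWh
Cost = 289.344 × €0.20 = €57.87

€57.87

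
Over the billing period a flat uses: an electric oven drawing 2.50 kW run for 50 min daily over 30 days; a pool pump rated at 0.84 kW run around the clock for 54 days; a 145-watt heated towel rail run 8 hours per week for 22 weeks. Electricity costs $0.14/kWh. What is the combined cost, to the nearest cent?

$164.73

electric oven: Runtime = 50 min × 30 = 1500 min = 25 h
electric oven: 2.5 kW × 25 h = 62.5 kWh
pool pump: Runtime = 24 h × 54 = 1296 h
pool pump: 0.84 kW × 1296 h = 1088.64 kWh
heated towel rail: Runtime = 8 h/week × 22 weeks = 176 h
heated towel rail: 0.145 kW × 176 h = 25.52 kWh
Total energy = 1176.66 kWh
Cost = 1176.66 × $0.14 = $164.73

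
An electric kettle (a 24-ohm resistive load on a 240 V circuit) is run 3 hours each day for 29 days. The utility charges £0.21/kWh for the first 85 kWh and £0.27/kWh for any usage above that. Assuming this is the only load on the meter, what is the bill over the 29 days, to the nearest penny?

£51.28

Power = V²/R = 240²/24 = 2400 W = 2.4 kW
Runtime = 3 h/day × 29 days = 87 h
Energy = 2.4 kW × 87 h = 208.8 kWh
Tier 1 (0–85 kWh): 85 × £0.21 = £17.85
Above 85 kWh: 123.8 × £0.27 = £33.426
Bill = £51.28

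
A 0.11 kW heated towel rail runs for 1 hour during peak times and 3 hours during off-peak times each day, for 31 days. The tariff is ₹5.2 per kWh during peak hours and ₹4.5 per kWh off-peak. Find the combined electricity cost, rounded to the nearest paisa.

Peak energy = 0.11 kW × 1 h × 31 = 3.41 kWh
Off-peak energy = 0.11 kW × 3 h × 31 = 10.23 kWh
Cost = 3.41 × ₹5.2 + 10.23 × ₹4.5 = ₹17.732 + ₹46.035 = ₹63.77

₹63.77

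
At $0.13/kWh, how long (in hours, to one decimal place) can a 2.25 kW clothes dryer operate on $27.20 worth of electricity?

93.0 h

Energy available = $27.20 ÷ $0.13/kWh = 209.2308 kWh
Hours = 209.2308 kWh ÷ 2.25 kW = 93.0 h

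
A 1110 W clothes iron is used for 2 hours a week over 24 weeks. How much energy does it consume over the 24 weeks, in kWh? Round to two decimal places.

Runtime = 2 h/week × 24 weeks = 48 h
Energy = 1.11 kW × 48 h = 53.28 kWh

53.28 kWh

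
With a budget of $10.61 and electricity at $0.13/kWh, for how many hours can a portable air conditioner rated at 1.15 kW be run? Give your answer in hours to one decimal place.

Energy available = $10.61 ÷ $0.13/kWh = 81.6154 kWh
Hours = 81.6154 kWh ÷ 1.15 kW = 71.0 h

71.0 h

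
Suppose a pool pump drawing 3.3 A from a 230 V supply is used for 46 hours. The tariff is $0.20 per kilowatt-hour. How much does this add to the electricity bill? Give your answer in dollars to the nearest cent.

$6.98

Power = 3.3 A × 230 V = 759 W = 0.759 kW
Energy = 0.759 kW × 46 h = 34.914 kWh
Cost = 34.914 kWh × $0.20/kWh = $6.98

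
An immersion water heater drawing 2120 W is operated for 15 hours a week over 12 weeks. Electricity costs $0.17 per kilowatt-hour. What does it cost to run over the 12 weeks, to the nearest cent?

Runtime = 15 h/week × 12 weeks = 180 h
Energy = 2.12 kW × 180 h = 381.6 kWh
Cost = 381.6 kWh × $0.17/kWh = $64.87

$64.87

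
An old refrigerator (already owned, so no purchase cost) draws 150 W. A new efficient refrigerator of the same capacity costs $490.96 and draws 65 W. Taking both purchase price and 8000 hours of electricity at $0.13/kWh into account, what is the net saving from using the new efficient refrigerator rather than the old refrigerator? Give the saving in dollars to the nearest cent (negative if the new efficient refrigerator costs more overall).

old refrigerator: $0.00 + (150/1000) kW × 8000 h × $0.13 = $0.00 + $156 = $156
new efficient refrigerator: $490.96 + (65/1000) kW × 8000 h × $0.13 = $490.96 + $67.6 = $558.56
Saving = $156 − $558.56 = −$402.56

-$402.56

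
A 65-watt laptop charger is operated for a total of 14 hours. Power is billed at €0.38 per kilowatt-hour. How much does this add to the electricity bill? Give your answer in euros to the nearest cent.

Energy = 0.065 kW × 14 h = 0.91 kWh
Cost = 0.91 kWh × €0.38/kWh = €0.35

€0.35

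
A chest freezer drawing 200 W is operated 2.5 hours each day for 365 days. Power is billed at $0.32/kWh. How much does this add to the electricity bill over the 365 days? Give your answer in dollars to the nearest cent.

$58.40

Runtime = 2.5 h/day × 365 days = 912.5 h
Energy = 0.2 kW × 912.5 h = 182.5 kWh
Cost = 182.5 kWh × $0.32/kWh = $58.40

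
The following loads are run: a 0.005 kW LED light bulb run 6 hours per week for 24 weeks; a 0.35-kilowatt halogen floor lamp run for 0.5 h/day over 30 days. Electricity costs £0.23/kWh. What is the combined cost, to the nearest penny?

LED light bulb: Runtime = 6 h/week × 24 weeks = 144 h
LED light bulb: 0.005 kW × 144 h = 0.72 kWh
halogen floor lamp: Runtime = 0.5 h/day × 30 days = 15 h
halogen floor lamp: 0.35 kW × 15 h = 5.25 kWh
Total energy = 5.97 kWh
Cost = 5.97 × £0.23 = £1.37

£1.37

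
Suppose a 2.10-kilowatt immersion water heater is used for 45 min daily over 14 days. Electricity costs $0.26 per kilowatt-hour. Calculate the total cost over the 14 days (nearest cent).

$5.73

Runtime = 45 min × 14 = 630 min = 10.5 h
Energy = 2.1 kW × 10.5 h = 22.05 kWh
Cost = 22.05 kWh × $0.26/kWh = $5.73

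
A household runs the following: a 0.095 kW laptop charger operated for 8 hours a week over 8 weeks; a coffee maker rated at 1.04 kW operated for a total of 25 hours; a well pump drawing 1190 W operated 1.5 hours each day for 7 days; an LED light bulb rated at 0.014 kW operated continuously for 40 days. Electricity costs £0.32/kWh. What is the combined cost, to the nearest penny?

laptop charger: Runtime = 8 h/week × 8 weeks = 64 h
laptop charger: 0.095 kW × 64 h = 6.08 kWh
coffee maker: 1.04 kW × 25 h = 26 kWh
well pump: Runtime = 1.5 h/day × 7 days = 10.5 h
well pump: 1.19 kW × 10.5 h = 12.495 kWh
LED light bulb: Runtime = 24 h × 40 = 960 h
LED light bulb: 0.014 kW × 960 h = 13.44 kWh
Total energy = 58.015 kWh
Cost = 58.015 × £0.32 = £18.56

£18.56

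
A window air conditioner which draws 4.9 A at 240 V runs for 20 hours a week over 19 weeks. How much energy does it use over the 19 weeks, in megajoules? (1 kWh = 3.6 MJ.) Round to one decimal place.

1608.8 MJ

Power = 4.9 A × 240 V = 1176 W = 1.176 kW
Runtime = 20 h/week × 19 weeks = 380 h
Energy = 1.176 kW × 380 h = 446.88 kWh
= 446.88 × 3.6 MJ = 1608.8 MJ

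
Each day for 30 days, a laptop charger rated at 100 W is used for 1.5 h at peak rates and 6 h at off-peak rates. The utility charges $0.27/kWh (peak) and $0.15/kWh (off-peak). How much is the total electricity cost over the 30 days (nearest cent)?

$3.92

Peak energy = 0.1 kW × 1.5 h × 30 = 4.5 kWh
Off-peak energy = 0.1 kW × 6 h × 30 = 18 kWh
Cost = 4.5 × $0.27 + 18 × $0.15 = $1.215 + $2.7 = $3.92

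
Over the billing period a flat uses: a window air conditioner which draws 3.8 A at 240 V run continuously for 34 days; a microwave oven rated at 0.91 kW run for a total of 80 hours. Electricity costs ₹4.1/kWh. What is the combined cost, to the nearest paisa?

window air conditioner: Power = 3.8 A × 240 V = 912 W = 0.912 kW
window air conditioner: Runtime = 24 h × 34 = 816 h
window air conditioner: 0.912 kW × 816 h = 744.192 kWh
microwave oven: 0.91 kW × 80 h = 72.8 kWh
Total energy = 816.992 kWh
Cost = 816.992 × ₹4.1 = ₹3349.67

₹3349.67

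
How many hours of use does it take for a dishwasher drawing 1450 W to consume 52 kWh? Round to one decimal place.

Hours = 52 kWh ÷ 1.45 kW = 35.9 h

35.9 h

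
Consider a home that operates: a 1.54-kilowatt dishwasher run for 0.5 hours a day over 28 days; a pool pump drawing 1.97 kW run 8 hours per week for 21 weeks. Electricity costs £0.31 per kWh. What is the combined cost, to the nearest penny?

dishwasher: Runtime = 0.5 h/day × 28 days = 14 h
dishwasher: 1.54 kW × 14 h = 21.56 kWh
pool pump: Runtime = 8 h/week × 21 weeks = 168 h
pool pump: 1.97 kW × 168 h = 330.96 kWh
Total energy = 352.52 kWh
Cost = 352.52 × £0.31 = £109.28

£109.28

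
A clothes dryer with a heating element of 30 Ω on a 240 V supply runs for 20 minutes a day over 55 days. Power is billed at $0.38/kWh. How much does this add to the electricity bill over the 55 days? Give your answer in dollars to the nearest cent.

$13.38

Power = V²/R = 240²/30 = 1920 W = 1.92 kW
Runtime = 20 min × 55 = 1100 min = 18.333333… h
Energy = 1.92 kW × 18.333333… h = 35.2 kWh
Cost = 35.2 kWh × $0.38/kWh = $13.38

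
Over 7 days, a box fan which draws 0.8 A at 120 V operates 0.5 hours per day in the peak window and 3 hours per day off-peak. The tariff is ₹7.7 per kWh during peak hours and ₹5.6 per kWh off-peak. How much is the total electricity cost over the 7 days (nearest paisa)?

₹13.88

Power = 0.8 A × 120 V = 96 W = 0.096 kW
Peak energy = 0.096 kW × 0.5 h × 7 = 0.336 kWh
Off-peak energy = 0.096 kW × 3 h × 7 = 2.016 kWh
Cost = 0.336 × ₹7.7 + 2.016 × ₹5.6 = ₹2.5872 + ₹11.2896 = ₹13.88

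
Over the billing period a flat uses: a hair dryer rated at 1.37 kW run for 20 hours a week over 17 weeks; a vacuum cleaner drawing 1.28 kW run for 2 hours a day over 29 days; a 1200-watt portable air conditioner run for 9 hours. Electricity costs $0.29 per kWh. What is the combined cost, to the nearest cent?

$159.74

hair dryer: Runtime = 20 h/week × 17 weeks = 340 h
hair dryer: 1.37 kW × 340 h = 465.8 kWh
vacuum cleaner: Runtime = 2 h/day × 29 days = 58 h
vacuum cleaner: 1.28 kW × 58 h = 74.24 kWh
portable air conditioner: 1.2 kW × 9 h = 10.8 kWh
Total energy = 550.84 kWh
Cost = 550.84 × $0.29 = $159.74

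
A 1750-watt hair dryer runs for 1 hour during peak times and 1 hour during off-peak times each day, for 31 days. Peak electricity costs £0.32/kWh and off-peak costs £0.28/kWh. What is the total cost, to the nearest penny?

Peak energy = 1.75 kW × 1 h × 31 = 54.25 kWh
Off-peak energy = 1.75 kW × 1 h × 31 = 54.25 kWh
Cost = 54.25 × £0.32 + 54.25 × £0.28 = £17.36 + £15.19 = £32.55

£32.55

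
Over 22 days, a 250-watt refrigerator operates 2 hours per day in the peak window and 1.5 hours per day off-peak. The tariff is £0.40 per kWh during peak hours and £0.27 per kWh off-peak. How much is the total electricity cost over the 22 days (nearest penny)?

Peak energy = 0.25 kW × 2 h × 22 = 11 kWh
Off-peak energy = 0.25 kW × 1.5 h × 22 = 8.25 kWh
Cost = 11 × £0.40 + 8.25 × £0.27 = £4.4 + £2.2275 = £6.63

£6.63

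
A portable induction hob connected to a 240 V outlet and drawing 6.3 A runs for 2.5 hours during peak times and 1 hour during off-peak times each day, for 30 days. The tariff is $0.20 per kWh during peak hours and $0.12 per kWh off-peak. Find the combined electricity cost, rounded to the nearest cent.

Power = 6.3 A × 240 V = 1512 W = 1.512 kW
Peak energy = 1.512 kW × 2.5 h × 30 = 113.4 kWh
Off-peak energy = 1.512 kW × 1 h × 30 = 45.36 kWh
Cost = 113.4 × $0.20 + 45.36 × $0.12 = $22.68 + $5.4432 = $28.12

$28.12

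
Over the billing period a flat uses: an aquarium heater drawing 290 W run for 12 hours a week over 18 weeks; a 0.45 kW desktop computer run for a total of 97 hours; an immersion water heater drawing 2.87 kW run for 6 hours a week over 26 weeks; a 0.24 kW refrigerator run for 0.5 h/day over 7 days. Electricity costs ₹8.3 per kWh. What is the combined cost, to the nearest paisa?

₹4605.26

aquarium heater: Runtime = 12 h/week × 18 weeks = 216 h
aquarium heater: 0.29 kW × 216 h = 62.64 kWh
desktop computer: 0.45 kW × 97 h = 43.65 kWh
immersion water heater: Runtime = 6 h/week × 26 weeks = 156 h
immersion water heater: 2.87 kW × 156 h = 447.72 kWh
refrigerator: Runtime = 0.5 h/day × 7 days = 3.5 h
refrigerator: 0.24 kW × 3.5 h = 0.84 kWh
Total energy = 554.85 kWh
Cost = 554.85 × ₹8.3 = ₹4605.26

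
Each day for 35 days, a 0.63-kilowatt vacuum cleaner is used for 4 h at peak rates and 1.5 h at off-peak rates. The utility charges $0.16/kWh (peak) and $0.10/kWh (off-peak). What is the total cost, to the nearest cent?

$17.42

Peak energy = 0.63 kW × 4 h × 35 = 88.2 kWh
Off-peak energy = 0.63 kW × 1.5 h × 35 = 33.075 kWh
Cost = 88.2 × $0.16 + 33.075 × $0.10 = $14.112 + $3.3075 = $17.42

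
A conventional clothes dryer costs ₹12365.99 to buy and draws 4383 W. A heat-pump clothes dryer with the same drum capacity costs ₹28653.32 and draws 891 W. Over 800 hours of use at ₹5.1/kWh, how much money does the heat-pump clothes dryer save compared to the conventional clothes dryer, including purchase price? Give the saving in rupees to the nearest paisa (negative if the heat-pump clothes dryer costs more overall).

conventional clothes dryer: ₹12365.99 + (4383/1000) kW × 800 h × ₹5.1 = ₹12365.99 + ₹17882.64 = ₹30248.63
heat-pump clothes dryer: ₹28653.32 + (891/1000) kW × 800 h × ₹5.1 = ₹28653.32 + ₹3635.28 = ₹32288.6
Saving = ₹30248.63 − ₹32288.6 = −₹2039.97

-₹2039.97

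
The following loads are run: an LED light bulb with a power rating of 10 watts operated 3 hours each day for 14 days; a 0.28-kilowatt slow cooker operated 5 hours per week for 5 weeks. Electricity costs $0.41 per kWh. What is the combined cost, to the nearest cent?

$3.04

LED light bulb: Runtime = 3 h/day × 14 days = 42 h
LED light bulb: 0.01 kW × 42 h = 0.42 kWh
slow cooker: Runtime = 5 h/week × 5 weeks = 25 h
slow cooker: 0.28 kW × 25 h = 7 kWh
Total energy = 7.42 kWh
Cost = 7.42 × $0.41 = $3.04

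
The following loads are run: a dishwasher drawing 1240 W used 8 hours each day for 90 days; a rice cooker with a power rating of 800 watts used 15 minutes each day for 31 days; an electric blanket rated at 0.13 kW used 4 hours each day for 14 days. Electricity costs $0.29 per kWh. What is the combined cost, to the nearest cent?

dishwasher: Runtime = 8 h/day × 90 days = 720 h
dishwasher: 1.24 kW × 720 h = 892.8 kWh
rice cooker: Runtime = 15 min × 31 = 465 min = 7.75 h
rice cooker: 0.8 kW × 7.75 h = 6.2 kWh
electric blanket: Runtime = 4 h/day × 14 days = 56 h
electric blanket: 0.13 kW × 56 h = 7.28 kWh
Total energy = 906.28 kWh
Cost = 906.28 × $0.29 = $262.82

$262.82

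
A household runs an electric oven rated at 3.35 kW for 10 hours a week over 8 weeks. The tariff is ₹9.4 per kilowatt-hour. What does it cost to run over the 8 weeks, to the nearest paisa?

₹2519.20

Runtime = 10 h/week × 8 weeks = 80 h
Energy = 3.35 kW × 80 h = 268 kWh
Cost = 268 kWh × ₹9.4/kWh = ₹2519.20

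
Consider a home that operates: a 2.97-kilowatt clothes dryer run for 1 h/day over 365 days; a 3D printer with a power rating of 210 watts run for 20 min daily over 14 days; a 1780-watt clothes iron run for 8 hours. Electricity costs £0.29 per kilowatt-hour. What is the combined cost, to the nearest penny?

£318.79

clothes dryer: Runtime = 1 h/day × 365 days = 365 h
clothes dryer: 2.97 kW × 365 h = 1084.05 kWh
3D printer: Runtime = 20 min × 14 = 280 min = 4.666666… h
3D printer: 0.21 kW × 4.666666… h = 0.98 kWh
clothes iron: 1.78 kW × 8 h = 14.24 kWh
Total energy = 1099.27 kWh
Cost = 1099.27 × £0.29 = £318.79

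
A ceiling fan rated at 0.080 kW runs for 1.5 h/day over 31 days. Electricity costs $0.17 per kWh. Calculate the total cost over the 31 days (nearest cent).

Runtime = 1.5 h/day × 31 days = 46.5 h
Energy = 0.08 kW × 46.5 h = 3.72 kWh
Cost = 3.72 kWh × $0.17/kWh = $0.63

$0.63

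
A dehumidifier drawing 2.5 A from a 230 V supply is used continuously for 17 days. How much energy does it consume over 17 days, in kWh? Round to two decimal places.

Power = 2.5 A × 230 V = 575 W = 0.575 kW
Runtime = 24 h × 17 = 408 h
Energy = 0.575 kW × 408 h = 234.6 kWh

234.60 kWh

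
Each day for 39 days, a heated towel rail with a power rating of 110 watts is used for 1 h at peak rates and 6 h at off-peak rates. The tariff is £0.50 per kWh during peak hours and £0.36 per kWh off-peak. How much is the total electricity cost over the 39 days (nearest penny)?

£11.41

Peak energy = 0.11 kW × 1 h × 39 = 4.29 kWh
Off-peak energy = 0.11 kW × 6 h × 39 = 25.74 kWh
Cost = 4.29 × £0.50 + 25.74 × £0.36 = £2.145 + £9.2664 = £11.41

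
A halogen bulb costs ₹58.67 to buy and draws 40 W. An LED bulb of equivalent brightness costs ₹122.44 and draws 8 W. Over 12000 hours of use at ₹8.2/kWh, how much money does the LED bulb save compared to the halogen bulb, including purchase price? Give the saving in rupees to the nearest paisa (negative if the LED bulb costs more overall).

halogen bulb: ₹58.67 + (40/1000) kW × 12000 h × ₹8.2 = ₹58.67 + ₹3936 = ₹3994.67
LED bulb: ₹122.44 + (8/1000) kW × 12000 h × ₹8.2 = ₹122.44 + ₹787.2 = ₹909.64
Saving = ₹3994.67 − ₹909.64 = ₹3085.03

₹3085.03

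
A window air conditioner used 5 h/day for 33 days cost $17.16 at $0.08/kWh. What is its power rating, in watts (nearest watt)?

1300 W

Energy = $17.16 ÷ $0.08/kWh = 214.5 kWh
Runtime = 5 h/day × 33 days = 165 h
Power = 214.5 kWh ÷ 165 h = 1.3 kW = 1300 W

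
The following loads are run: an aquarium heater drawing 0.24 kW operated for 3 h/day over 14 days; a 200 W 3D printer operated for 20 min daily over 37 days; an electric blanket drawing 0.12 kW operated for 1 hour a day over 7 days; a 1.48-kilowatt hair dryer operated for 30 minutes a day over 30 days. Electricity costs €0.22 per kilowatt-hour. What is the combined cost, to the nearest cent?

€7.83

aquarium heater: Runtime = 3 h/day × 14 days = 42 h
aquarium heater: 0.24 kW × 42 h = 10.08 kWh
3D printer: Runtime = 20 min × 37 = 740 min = 12.333333… h
3D printer: 0.2 kW × 12.333333… h = 2.466666… kWh
electric blanket: Runtime = 1 h/day × 7 days = 7 h
electric blanket: 0.12 kW × 7 h = 0.84 kWh
hair dryer: Runtime = 30 min × 30 = 900 min = 15 h
hair dryer: 1.48 kW × 15 h = 22.2 kWh
Total energy = 35.586666… kWh
Cost = 35.586666… × €0.22 = €7.83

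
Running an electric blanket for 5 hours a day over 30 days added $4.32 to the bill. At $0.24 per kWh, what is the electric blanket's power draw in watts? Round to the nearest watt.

120 W

Energy = $4.32 ÷ $0.24/kWh = 18 kWh
Runtime = 5 h/day × 30 days = 150 h
Power = 18 kWh ÷ 150 h = 0.12 kW = 120 W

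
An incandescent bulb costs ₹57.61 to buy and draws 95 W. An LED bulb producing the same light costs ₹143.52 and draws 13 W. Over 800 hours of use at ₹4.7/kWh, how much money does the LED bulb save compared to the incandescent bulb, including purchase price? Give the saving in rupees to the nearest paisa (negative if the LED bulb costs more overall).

₹222.41

incandescent bulb: ₹57.61 + (95/1000) kW × 800 h × ₹4.7 = ₹57.61 + ₹357.2 = ₹414.81
LED bulb: ₹143.52 + (13/1000) kW × 800 h × ₹4.7 = ₹143.52 + ₹48.88 = ₹192.4
Saving = ₹414.81 − ₹192.4 = ₹222.41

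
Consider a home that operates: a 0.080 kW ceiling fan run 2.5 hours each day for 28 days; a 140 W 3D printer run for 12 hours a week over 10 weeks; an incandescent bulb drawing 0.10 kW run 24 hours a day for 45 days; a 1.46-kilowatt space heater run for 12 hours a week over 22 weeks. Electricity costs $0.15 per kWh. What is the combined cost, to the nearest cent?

$77.38

ceiling fan: Runtime = 2.5 h/day × 28 days = 70 h
ceiling fan: 0.08 kW × 70 h = 5.6 kWh
3D printer: Runtime = 12 h/week × 10 weeks = 120 h
3D printer: 0.14 kW × 120 h = 16.8 kWh
incandescent bulb: Runtime = 24 h × 45 = 1080 h
incandescent bulb: 0.1 kW × 1080 h = 108 kWh
space heater: Runtime = 12 h/week × 22 weeks = 264 h
space heater: 1.46 kW × 264 h = 385.44 kWh
Total energy = 515.84 kWh
Cost = 515.84 × $0.15 = $77.38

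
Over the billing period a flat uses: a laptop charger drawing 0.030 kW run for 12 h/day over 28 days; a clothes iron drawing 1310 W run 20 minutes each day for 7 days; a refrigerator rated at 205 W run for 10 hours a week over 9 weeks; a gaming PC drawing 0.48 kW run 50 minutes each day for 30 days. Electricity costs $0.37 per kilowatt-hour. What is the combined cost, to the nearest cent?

$16.13

laptop charger: Runtime = 12 h/day × 28 days = 336 h
laptop charger: 0.03 kW × 336 h = 10.08 kWh
clothes iron: Runtime = 20 min × 7 = 140 min = 2.333333… h
clothes iron: 1.31 kW × 2.333333… h = 3.056666… kWh
refrigerator: Runtime = 10 h/week × 9 weeks = 90 h
refrigerator: 0.205 kW × 90 h = 18.45 kWh
gaming PC: Runtime = 50 min × 30 = 1500 min = 25 h
gaming PC: 0.48 kW × 25 h = 12 kWh
Total energy = 43.586666… kWh
Cost = 43.586666… × $0.37 = $16.13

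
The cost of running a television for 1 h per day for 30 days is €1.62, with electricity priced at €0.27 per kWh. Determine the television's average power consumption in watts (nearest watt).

200 W

Energy = €1.62 ÷ €0.27/kWh = 6 kWh
Runtime = 1 h/day × 30 days = 30 h
Power = 6 kWh ÷ 30 h = 0.2 kW = 200 W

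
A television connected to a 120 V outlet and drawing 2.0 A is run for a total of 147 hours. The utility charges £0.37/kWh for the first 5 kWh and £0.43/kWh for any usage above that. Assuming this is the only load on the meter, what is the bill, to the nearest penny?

Power = 2.0 A × 120 V = 240 W = 0.24 kW
Energy = 0.24 kW × 147 h = 35.28 kWh
Tier 1 (0–5 kWh): 5 × £0.37 = £1.85
Above 5 kWh: 30.28 × £0.43 = £13.0204
Bill = £14.87

£14.87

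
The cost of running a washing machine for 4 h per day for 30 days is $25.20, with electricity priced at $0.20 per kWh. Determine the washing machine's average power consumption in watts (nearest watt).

1050 W

Energy = $25.20 ÷ $0.20/kWh = 126 kWh
Runtime = 4 h/day × 30 days = 120 h
Power = 126 kWh ÷ 120 h = 1.05 kW = 1050 W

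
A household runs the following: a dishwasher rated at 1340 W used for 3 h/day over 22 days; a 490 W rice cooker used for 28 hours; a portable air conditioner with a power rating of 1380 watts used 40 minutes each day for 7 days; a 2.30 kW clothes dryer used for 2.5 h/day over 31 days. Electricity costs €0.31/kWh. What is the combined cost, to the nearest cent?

dishwasher: Runtime = 3 h/day × 22 days = 66 h
dishwasher: 1.34 kW × 66 h = 88.44 kWh
rice cooker: 0.49 kW × 28 h = 13.72 kWh
portable air conditioner: Runtime = 40 min × 7 = 280 min = 4.666666… h
portable air conditioner: 1.38 kW × 4.666666… h = 6.44 kWh
clothes dryer: Runtime = 2.5 h/day × 31 days = 77.5 h
clothes dryer: 2.3 kW × 77.5 h = 178.25 kWh
Total energy = 286.85 kWh
Cost = 286.85 × €0.31 = €88.92

€88.92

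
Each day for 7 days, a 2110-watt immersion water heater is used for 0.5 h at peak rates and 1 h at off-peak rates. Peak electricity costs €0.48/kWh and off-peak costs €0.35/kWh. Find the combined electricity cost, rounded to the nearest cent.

Peak energy = 2.11 kW × 0.5 h × 7 = 7.385 kWh
Off-peak energy = 2.11 kW × 1 h × 7 = 14.77 kWh
Cost = 7.385 × €0.48 + 14.77 × €0.35 = €3.5448 + €5.1695 = €8.71

€8.71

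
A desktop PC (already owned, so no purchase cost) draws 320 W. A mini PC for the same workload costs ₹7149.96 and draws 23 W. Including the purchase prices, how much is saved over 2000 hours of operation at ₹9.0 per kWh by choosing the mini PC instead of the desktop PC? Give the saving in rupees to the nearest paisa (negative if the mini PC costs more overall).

desktop PC: ₹0.00 + (320/1000) kW × 2000 h × ₹9.0 = ₹0.00 + ₹5760 = ₹5760
mini PC: ₹7149.96 + (23/1000) kW × 2000 h × ₹9.0 = ₹7149.96 + ₹414 = ₹7563.96
Saving = ₹5760 − ₹7563.96 = −₹1803.96

-₹1803.96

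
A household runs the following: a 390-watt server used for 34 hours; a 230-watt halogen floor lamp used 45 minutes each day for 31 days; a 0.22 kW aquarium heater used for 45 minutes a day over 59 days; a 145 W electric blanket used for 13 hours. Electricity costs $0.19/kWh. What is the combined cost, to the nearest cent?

$5.74

server: 0.39 kW × 34 h = 13.26 kWh
halogen floor lamp: Runtime = 45 min × 31 = 1395 min = 23.25 h
halogen floor lamp: 0.23 kW × 23.25 h = 5.3475 kWh
aquarium heater: Runtime = 45 min × 59 = 2655 min = 44.25 h
aquarium heater: 0.22 kW × 44.25 h = 9.735 kWh
electric blanket: 0.145 kW × 13 h = 1.885 kWh
Total energy = 30.2275 kWh
Cost = 30.2275 × $0.19 = $5.74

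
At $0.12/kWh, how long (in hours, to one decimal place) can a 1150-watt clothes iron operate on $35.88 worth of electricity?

Energy available = $35.88 ÷ $0.12/kWh = 299 kWh
Hours = 299 kWh ÷ 1.15 kW = 260.0 h

260.0 h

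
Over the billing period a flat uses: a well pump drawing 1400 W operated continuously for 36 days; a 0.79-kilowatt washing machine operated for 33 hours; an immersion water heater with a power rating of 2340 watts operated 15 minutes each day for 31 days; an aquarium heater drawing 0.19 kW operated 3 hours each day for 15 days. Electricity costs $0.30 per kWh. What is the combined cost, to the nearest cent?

well pump: Runtime = 24 h × 36 = 864 h
well pump: 1.4 kW × 864 h = 1209.6 kWh
washing machine: 0.79 kW × 33 h = 26.07 kWh
immersion water heater: Runtime = 15 min × 31 = 465 min = 7.75 h
immersion water heater: 2.34 kW × 7.75 h = 18.135 kWh
aquarium heater: Runtime = 3 h/day × 15 days = 45 h
aquarium heater: 0.19 kW × 45 h = 8.55 kWh
Total energy = 1262.355 kWh
Cost = 1262.355 × $0.30 = $378.71

$378.71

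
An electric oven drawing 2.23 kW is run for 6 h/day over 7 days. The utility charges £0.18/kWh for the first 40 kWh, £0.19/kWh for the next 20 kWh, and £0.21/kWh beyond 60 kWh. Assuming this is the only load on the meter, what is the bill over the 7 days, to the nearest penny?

Runtime = 6 h/day × 7 days = 42 h
Energy = 2.23 kW × 42 h = 93.66 kWh
Tier 1 (0–40 kWh): 40 × £0.18 = £7.2
Tier 2 (40–60 kWh): 20 × £0.19 = £3.8
Above 60 kWh: 33.66 × £0.21 = £7.0686
Bill = £18.07

£18.07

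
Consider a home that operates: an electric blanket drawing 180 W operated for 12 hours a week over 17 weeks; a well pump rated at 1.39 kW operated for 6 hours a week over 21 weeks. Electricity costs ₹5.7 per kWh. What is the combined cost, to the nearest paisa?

electric blanket: Runtime = 12 h/week × 17 weeks = 204 h
electric blanket: 0.18 kW × 204 h = 36.72 kWh
well pump: Runtime = 6 h/week × 21 weeks = 126 h
well pump: 1.39 kW × 126 h = 175.14 kWh
Total energy = 211.86 kWh
Cost = 211.86 × ₹5.7 = ₹1207.60

₹1207.60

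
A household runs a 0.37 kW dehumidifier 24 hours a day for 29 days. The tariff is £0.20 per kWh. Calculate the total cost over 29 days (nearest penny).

Runtime = 24 h × 29 = 696 h
Energy = 0.37 kW × 696 h = 257.52 kWh
Cost = 257.52 kWh × £0.20/kWh = £51.50

£51.50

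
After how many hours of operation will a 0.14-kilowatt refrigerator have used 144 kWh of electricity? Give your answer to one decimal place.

Hours = 144 kWh ÷ 0.14 kW = 1028.6 h

1028.6 h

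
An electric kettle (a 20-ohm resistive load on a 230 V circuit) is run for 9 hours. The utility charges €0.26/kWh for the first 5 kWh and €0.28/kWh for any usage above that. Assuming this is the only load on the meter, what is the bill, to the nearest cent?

€6.57

Power = V²/R = 230²/20 = 2645 W = 2.645 kW
Energy = 2.645 kW × 9 h = 23.805 kWh
Tier 1 (0–5 kWh): 5 × €0.26 = €1.3
Above 5 kWh: 18.805 × €0.28 = €5.2654
Bill = €6.57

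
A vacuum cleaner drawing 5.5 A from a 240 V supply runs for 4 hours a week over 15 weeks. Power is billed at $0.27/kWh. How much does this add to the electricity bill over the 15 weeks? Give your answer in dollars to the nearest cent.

Power = 5.5 A × 240 V = 1320 W = 1.32 kW
Runtime = 4 h/week × 15 weeks = 60 h
Energy = 1.32 kW × 60 h = 79.2 kWh
Cost = 79.2 kWh × $0.27/kWh = $21.38

$21.38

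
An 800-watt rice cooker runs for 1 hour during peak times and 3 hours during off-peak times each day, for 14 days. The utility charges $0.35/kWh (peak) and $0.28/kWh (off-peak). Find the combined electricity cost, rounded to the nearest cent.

$13.33

Peak energy = 0.8 kW × 1 h × 14 = 11.2 kWh
Off-peak energy = 0.8 kW × 3 h × 14 = 33.6 kWh
Cost = 11.2 × $0.35 + 33.6 × $0.28 = $3.92 + $9.408 = $13.33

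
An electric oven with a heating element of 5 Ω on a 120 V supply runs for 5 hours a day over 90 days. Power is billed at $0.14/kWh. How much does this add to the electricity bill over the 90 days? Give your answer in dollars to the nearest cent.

Power = V²/R = 120²/5 = 2880 W = 2.88 kW
Runtime = 5 h/day × 90 days = 450 h
Energy = 2.88 kW × 450 h = 1296 kWh
Cost = 1296 kWh × $0.14/kWh = $181.44

$181.44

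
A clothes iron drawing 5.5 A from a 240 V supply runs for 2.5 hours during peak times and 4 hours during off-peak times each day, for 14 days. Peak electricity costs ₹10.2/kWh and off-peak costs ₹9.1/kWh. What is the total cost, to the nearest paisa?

Power = 5.5 A × 240 V = 1320 W = 1.32 kW
Peak energy = 1.32 kW × 2.5 h × 14 = 46.2 kWh
Off-peak energy = 1.32 kW × 4 h × 14 = 73.92 kWh
Cost = 46.2 × ₹10.2 + 73.92 × ₹9.1 = ₹471.24 + ₹672.672 = ₹1143.91

₹1143.91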